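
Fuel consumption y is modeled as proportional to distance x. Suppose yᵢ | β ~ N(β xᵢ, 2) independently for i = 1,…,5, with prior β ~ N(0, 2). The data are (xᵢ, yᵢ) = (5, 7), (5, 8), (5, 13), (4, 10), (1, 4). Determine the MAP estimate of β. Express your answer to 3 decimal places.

β̂_MAP = 1.978

log p(β | y) = −Σ(yᵢ − βxᵢ)²/(2·2) − β²/(2·2) + const.
Setting the derivative to zero: Σxᵢ(yᵢ − βxᵢ)/2 − β/2 = 0, so β = Σxᵢyᵢ / (Σxᵢ² + σ²/τ²).
Σxᵢyᵢ = 5·7 + 5·8 + 5·13 + 4·10 + 1·4 = 184; Σxᵢ² = 92; σ²/τ² = 1.
β̂_MAP = 184 / (92 + 1) = 184/93 ≈ 1.978.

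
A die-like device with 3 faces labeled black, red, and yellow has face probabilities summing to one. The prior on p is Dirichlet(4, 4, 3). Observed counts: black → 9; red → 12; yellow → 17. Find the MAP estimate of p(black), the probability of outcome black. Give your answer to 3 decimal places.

The posterior is Dirichlet(αᵢ + nᵢ) = Dirichlet(13, 16, 20).
For a Dirichlet(a₁,…,a_K) with all aᵢ > 1, the mode has j-th component (aⱼ − 1)/(Σaᵢ − K).
Here Σaᵢ = 49 and K = 3, so p(black) = (13 − 1)/(49 − 3) = 12/46 ≈ 0.261.

MAP estimate of p(black) = 0.261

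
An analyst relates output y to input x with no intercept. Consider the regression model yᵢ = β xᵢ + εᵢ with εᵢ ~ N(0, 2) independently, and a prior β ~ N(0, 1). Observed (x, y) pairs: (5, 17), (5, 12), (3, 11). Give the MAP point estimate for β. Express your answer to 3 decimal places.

log p(β | y) = −Σ(yᵢ − βxᵢ)²/(2·2) − β²/(2·1) + const.
Setting the derivative to zero: Σxᵢ(yᵢ − βxᵢ)/2 − β/1 = 0, so β = Σxᵢyᵢ / (Σxᵢ² + σ²/τ²).
Σxᵢyᵢ = 5·17 + 5·12 + 3·11 = 178; Σxᵢ² = 59; σ²/τ² = 2.
β̂_MAP = 178 / (59 + 2) = 178/61 ≈ 2.918.

β̂_MAP = 2.918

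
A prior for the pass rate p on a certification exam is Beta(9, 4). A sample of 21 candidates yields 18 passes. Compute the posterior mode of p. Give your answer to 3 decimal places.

p̂_MAP = 0.813

Prior: Beta(9, 4).
Data: 18 successes in 21 trials. The binomial likelihood contributes p^18(1−p)^3, so the posterior is Beta(9+18, 4+3) = Beta(27, 7).
For Beta(a, b) with a, b > 1 the mode is (a−1)/(a+b−2) = 26/32 ≈ 0.813.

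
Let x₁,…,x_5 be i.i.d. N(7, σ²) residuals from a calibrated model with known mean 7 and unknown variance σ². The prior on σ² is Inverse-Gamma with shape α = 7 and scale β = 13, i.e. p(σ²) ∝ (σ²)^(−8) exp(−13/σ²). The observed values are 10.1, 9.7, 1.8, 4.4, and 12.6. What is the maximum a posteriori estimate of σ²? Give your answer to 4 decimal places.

σ̂²_MAP = 5.1457

Sum of squared deviations about the known mean: SS = (10.1−7)² + (9.7−7)² + (1.8−7)² + (4.4−7)² + (12.6−7)² = 82.06.
The Normal likelihood contributes (σ²)^(−n/2) exp(−SS/(2σ²)), so the posterior is Inverse-Gamma(α + n/2, β + SS/2) = Inverse-Gamma(9.5, 54.03).
The mode of Inverse-Gamma(a, b) is b/(a+1) = 54.03/10.5 ≈ 5.1457.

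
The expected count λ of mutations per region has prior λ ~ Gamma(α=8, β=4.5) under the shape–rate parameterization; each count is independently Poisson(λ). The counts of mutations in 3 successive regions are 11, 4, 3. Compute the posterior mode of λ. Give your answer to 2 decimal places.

Σxᵢ = 11+4+3 = 18, with n = 3.
Posterior ∝ λ^7e^(−4.5λ) · λ^18e^(−3λ) = λ^25e^(−7.5λ), i.e. Gamma(shape=26, rate=7.5).
The mode of a Gamma(a, b) with a ≥ 1 (shape–rate) is (a−1)/b = 25/7.5 ≈ 3.33.

λ̂_MAP = 3.33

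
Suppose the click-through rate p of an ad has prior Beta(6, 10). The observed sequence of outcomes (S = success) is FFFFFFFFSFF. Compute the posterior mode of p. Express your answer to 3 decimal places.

p̂_MAP = 0.240

Prior: Beta(6, 10).
Data: 1 success in 11 trials (from the sequence). The binomial likelihood contributes p(1−p)^10, so the posterior is Beta(6+1, 10+10) = Beta(7, 20).
For Beta(a, b) with a, b > 1 the mode is (a−1)/(a+b−2) = 6/25 ≈ 0.240.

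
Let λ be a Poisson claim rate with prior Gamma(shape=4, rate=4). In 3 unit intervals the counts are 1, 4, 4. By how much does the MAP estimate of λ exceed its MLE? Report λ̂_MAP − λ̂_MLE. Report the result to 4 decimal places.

Σxᵢ = 9. Posterior is Gamma(13, 7); MAP = (13−1)/7 = 12/7 ≈ 1.71429.
MLE = x̄ = 9/3 ≈ 3.00000.
Difference = 12/7 − 9/3 = -9/7 ≈ -1.2857.

MAP − MLE = -1.2857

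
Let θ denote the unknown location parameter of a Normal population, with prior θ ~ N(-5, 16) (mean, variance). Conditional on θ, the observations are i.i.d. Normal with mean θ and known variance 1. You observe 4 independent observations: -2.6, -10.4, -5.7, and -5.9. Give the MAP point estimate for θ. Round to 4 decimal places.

θ̂_MAP = -6.1323

n = 4; x̄ = ((-2.6) + (-10.4) + (-5.7) + (-5.9))/4 = -24.6/4 = -6.15.
For a Normal prior and Normal likelihood with known variance, the posterior is Normal; its mode equals its mean, the precision-weighted average.
Prior precision 1/σ₀² = 1/16 = 0.0625; data precision n/σ² = 4/1 = 4.
θ̂ = (0.0625·(-5) + 4·(-6.15)) / (0.0625 + 4) = (-24.9125)/4.0625 = -1993/325 ≈ -6.1323.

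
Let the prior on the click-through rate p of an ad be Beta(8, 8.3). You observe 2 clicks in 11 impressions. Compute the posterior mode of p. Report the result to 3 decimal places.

Prior: Beta(8, 8.3).
Data: 2 successes in 11 trials. The binomial likelihood contributes p^2(1−p)^9, so the posterior is Beta(8+2, 8.3+9) = Beta(10, 17.3).
For Beta(a, b) with a, b > 1 the mode is (a−1)/(a+b−2) = 9/25.3 ≈ 0.356.

p̂_MAP = 0.356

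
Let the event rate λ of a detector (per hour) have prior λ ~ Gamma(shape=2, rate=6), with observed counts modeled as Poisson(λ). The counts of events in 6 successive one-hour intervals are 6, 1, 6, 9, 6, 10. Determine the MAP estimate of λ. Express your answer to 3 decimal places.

Σxᵢ = 6+1+6+9+6+10 = 38, with n = 6.
Posterior ∝ λe^(−6λ) · λ^38e^(−6λ) = λ^39e^(−12λ), i.e. Gamma(shape=40, rate=12).
The mode of a Gamma(a, b) with a ≥ 1 (shape–rate) is (a−1)/b = 39/12 ≈ 3.250.

λ̂_MAP = 3.250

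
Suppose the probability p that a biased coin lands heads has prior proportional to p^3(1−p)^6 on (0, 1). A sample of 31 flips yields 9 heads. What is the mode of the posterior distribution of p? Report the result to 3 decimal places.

p̂_MAP = 0.300

The prior density ∝ p^3(1−p)^6 is the kernel of Beta(4, 7).
Data: 9 successes in 31 trials. The binomial likelihood contributes p^9(1−p)^22, so the posterior is Beta(4+9, 7+22) = Beta(13, 29).
For Beta(a, b) with a, b > 1 the mode is (a−1)/(a+b−2) = 12/40 ≈ 0.300.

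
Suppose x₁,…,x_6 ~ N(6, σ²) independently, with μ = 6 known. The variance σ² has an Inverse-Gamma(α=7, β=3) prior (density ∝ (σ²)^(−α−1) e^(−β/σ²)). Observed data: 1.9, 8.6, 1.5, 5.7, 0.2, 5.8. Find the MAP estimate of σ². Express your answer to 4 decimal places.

Sum of squared deviations about the known mean: SS = (1.9−6)² + (8.6−6)² + (1.5−6)² + (5.7−6)² + (0.2−6)² + (5.8−6)² = 77.59.
The Normal likelihood contributes (σ²)^(−n/2) exp(−SS/(2σ²)), so the posterior is Inverse-Gamma(α + n/2, β + SS/2) = Inverse-Gamma(10, 41.795).
The mode of Inverse-Gamma(a, b) is b/(a+1) = 41.795/11 ≈ 3.7995.

σ̂²_MAP = 3.7995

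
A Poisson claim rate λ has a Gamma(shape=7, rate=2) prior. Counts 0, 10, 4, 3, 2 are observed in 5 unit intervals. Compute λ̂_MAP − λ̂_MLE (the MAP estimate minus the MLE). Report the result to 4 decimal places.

MAP − MLE = -0.2286

Σxᵢ = 19. Posterior is Gamma(26, 7); MAP = (26−1)/7 = 25/7 ≈ 3.57143.
MLE = x̄ = 19/5 ≈ 3.80000.
Difference = 25/7 − 19/5 = -8/35 ≈ -0.2286.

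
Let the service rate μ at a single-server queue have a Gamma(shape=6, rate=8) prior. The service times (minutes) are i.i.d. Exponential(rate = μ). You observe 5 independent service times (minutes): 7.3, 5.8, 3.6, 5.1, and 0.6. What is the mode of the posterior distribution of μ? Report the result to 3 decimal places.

μ̂_MAP = 0.329

The Exponential(rate=μ) likelihood is ∝ μ^n e^(−μΣtᵢ). Here n = 5 and Σtᵢ = 7.3 + 5.8 + 3.6 + 5.1 + 0.6 = 22.4.
Posterior ∝ μ^5e^(−8μ) · μ^5e^(−22.4μ) = μ^10e^(−30.4μ), i.e. Gamma(11, 30.4).
Mode = (a−1)/b = 10/30.4 ≈ 0.329.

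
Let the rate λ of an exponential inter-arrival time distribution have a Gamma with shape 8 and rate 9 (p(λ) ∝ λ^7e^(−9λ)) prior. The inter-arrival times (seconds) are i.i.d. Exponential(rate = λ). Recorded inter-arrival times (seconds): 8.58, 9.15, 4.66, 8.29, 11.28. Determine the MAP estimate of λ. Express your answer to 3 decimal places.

λ̂_MAP = 0.235

The Exponential(rate=λ) likelihood is ∝ λ^n e^(−λΣtᵢ). Here n = 5 and Σtᵢ = 8.58 + 9.15 + 4.66 + 8.29 + 11.28 = 41.96.
Posterior ∝ λ^7e^(−9λ) · λ^5e^(−41.96λ) = λ^12e^(−50.96λ), i.e. Gamma(13, 50.96).
Mode = (a−1)/b = 12/50.96 ≈ 0.235.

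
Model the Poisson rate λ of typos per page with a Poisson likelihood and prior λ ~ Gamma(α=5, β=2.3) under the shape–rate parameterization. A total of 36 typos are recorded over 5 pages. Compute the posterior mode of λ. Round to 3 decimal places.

Σxᵢ = 36, n = 5.
Posterior ∝ λ^4e^(−2.3λ) · λ^36e^(−5λ) = λ^40e^(−7.3λ), i.e. Gamma(shape=41, rate=7.3).
The mode of a Gamma(a, b) with a ≥ 1 (shape–rate) is (a−1)/b = 40/7.3 ≈ 5.479.

λ̂_MAP = 5.479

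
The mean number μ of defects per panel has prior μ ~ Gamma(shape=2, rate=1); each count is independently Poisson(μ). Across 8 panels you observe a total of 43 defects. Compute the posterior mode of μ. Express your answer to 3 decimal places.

μ̂_MAP = 4.889

Σxᵢ = 43, n = 8.
Posterior ∝ μe^(−1μ) · μ^43e^(−8μ) = μ^44e^(−9μ), i.e. Gamma(shape=45, rate=9).
The mode of a Gamma(a, b) with a ≥ 1 (shape–rate) is (a−1)/b = 44/9 ≈ 4.889.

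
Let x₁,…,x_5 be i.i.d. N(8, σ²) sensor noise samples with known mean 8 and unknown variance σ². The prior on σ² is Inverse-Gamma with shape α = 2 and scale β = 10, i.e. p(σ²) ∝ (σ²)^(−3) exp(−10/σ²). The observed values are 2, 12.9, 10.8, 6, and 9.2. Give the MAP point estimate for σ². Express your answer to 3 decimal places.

σ̂²_MAP = 8.481

Sum of squared deviations about the known mean: SS = (2−8)² + (12.9−8)² + (10.8−8)² + (6−8)² + (9.2−8)² = 73.29.
The Normal likelihood contributes (σ²)^(−n/2) exp(−SS/(2σ²)), so the posterior is Inverse-Gamma(α + n/2, β + SS/2) = Inverse-Gamma(4.5, 46.645).
The mode of Inverse-Gamma(a, b) is b/(a+1) = 46.645/5.5 ≈ 8.481.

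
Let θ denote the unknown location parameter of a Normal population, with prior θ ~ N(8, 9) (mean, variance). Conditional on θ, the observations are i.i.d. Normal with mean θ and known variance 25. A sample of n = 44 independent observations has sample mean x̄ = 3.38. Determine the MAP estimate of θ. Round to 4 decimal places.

n = 44, x̄ = 3.38.
For a Normal prior and Normal likelihood with known variance, the posterior is Normal; its mode equals its mean, the precision-weighted average.
Prior precision 1/σ₀² = 1/9; data precision n/σ² = 44/25 = 1.76.
θ̂ = ((1/9)·8 + 1.76·3.38) / (1/9 + 1.76) = (38462/5625)/(421/225) = 38462/10525 ≈ 3.6543.

θ̂_MAP = 3.6543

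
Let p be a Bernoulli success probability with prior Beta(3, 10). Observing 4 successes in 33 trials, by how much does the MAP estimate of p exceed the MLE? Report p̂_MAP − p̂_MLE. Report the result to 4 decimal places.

Posterior is Beta(7, 39); MAP = (7−1)/(46−2) = 6/44 ≈ 0.13636.
MLE ignores the prior: p̂_MLE = k/n = 4/33 ≈ 0.12121.
Difference = 6/44 − 4/33 = 1/66 ≈ 0.0152.

MAP − MLE = 0.0152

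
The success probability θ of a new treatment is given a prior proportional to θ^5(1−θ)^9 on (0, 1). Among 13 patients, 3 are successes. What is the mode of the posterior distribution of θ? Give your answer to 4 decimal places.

The prior density ∝ θ^5(1−θ)^9 is the kernel of Beta(6, 10).
Data: 3 successes in 13 trials. The binomial likelihood contributes θ^3(1−θ)^10, so the posterior is Beta(6+3, 10+10) = Beta(9, 20).
For Beta(a, b) with a, b > 1 the mode is (a−1)/(a+b−2) = 8/27 ≈ 0.2963.

θ̂_MAP = 0.2963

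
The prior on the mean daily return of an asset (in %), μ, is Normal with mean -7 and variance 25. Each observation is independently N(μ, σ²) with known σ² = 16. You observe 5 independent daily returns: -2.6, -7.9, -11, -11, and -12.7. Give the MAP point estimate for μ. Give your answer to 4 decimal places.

n = 5; x̄ = ((-2.6) + (-7.9) + (-11) + (-11) + (-12.7))/5 = -45.2/5 = -9.04.
For a Normal prior and Normal likelihood with known variance, the posterior is Normal; its mode equals its mean, the precision-weighted average.
Prior precision 1/σ₀² = 1/25 = 0.04; data precision n/σ² = 5/16 = 0.3125.
μ̂ = (0.04·(-7) + 0.3125·(-9.04)) / (0.04 + 0.3125) = (-3.105)/0.3525 = -414/47 ≈ -8.8085.

μ̂_MAP = -8.8085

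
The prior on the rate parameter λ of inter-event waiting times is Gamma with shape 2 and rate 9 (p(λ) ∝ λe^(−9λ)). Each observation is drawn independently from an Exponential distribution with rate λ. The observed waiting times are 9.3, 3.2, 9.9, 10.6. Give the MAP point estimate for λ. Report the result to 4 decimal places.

The Exponential(rate=λ) likelihood is ∝ λ^n e^(−λΣtᵢ). Here n = 4 and Σtᵢ = 9.3 + 3.2 + 9.9 + 10.6 = 33.
Posterior ∝ λe^(−9λ) · λ^4e^(−33λ) = λ^5e^(−42λ), i.e. Gamma(6, 42).
Mode = (a−1)/b = 5/42 ≈ 0.1190.

λ̂_MAP = 0.1190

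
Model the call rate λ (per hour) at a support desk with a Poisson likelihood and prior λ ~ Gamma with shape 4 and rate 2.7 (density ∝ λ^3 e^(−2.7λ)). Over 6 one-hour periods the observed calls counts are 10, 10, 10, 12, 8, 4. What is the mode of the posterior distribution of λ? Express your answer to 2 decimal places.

Σxᵢ = 10+10+10+12+8+4 = 54, with n = 6.
Posterior ∝ λ^3e^(−2.7λ) · λ^54e^(−6λ) = λ^57e^(−8.7λ), i.e. Gamma(shape=58, rate=8.7).
The mode of a Gamma(a, b) with a ≥ 1 (shape–rate) is (a−1)/b = 57/8.7 ≈ 6.55.

λ̂_MAP = 6.55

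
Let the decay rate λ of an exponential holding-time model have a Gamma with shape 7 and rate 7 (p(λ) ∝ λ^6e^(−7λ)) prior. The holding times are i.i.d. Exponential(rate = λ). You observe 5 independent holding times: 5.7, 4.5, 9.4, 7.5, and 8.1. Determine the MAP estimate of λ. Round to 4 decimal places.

λ̂_MAP = 0.2607

The Exponential(rate=λ) likelihood is ∝ λ^n e^(−λΣtᵢ). Here n = 5 and Σtᵢ = 5.7 + 4.5 + 9.4 + 7.5 + 8.1 = 35.2.
Posterior ∝ λ^6e^(−7λ) · λ^5e^(−35.2λ) = λ^11e^(−42.2λ), i.e. Gamma(12, 42.2).
Mode = (a−1)/b = 11/42.2 ≈ 0.2607.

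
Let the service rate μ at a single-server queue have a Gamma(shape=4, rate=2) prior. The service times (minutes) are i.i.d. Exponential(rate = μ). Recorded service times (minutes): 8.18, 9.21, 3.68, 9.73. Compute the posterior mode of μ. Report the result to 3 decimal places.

μ̂_MAP = 0.213

The Exponential(rate=μ) likelihood is ∝ μ^n e^(−μΣtᵢ). Here n = 4 and Σtᵢ = 8.18 + 9.21 + 3.68 + 9.73 = 30.80.
Posterior ∝ μ^3e^(−2μ) · μ^4e^(−30.80μ) = μ^7e^(−32.80μ), i.e. Gamma(8, 32.80).
Mode = (a−1)/b = 7/32.80 ≈ 0.213.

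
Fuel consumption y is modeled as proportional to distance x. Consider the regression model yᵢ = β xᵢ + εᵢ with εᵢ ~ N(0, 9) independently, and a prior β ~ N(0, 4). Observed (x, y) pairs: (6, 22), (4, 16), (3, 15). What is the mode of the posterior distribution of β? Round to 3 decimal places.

log p(β | y) = −Σ(yᵢ − βxᵢ)²/(2·9) − β²/(2·4) + const.
Setting the derivative to zero: Σxᵢ(yᵢ − βxᵢ)/9 − β/4 = 0, so β = Σxᵢyᵢ / (Σxᵢ² + σ²/τ²).
Σxᵢyᵢ = 6·22 + 4·16 + 3·15 = 241; Σxᵢ² = 61; σ²/τ² = 2.25.
β̂_MAP = 241 / (61 + 2.25) = 241/63.25 ≈ 3.810.

β̂_MAP = 3.810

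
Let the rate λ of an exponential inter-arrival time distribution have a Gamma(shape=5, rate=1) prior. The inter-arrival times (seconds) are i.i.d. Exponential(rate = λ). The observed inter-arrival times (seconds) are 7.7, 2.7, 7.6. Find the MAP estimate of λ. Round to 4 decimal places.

The Exponential(rate=λ) likelihood is ∝ λ^n e^(−λΣtᵢ). Here n = 3 and Σtᵢ = 7.7 + 2.7 + 7.6 = 18.
Posterior ∝ λ^4e^(−1λ) · λ^3e^(−18λ) = λ^7e^(−19λ), i.e. Gamma(8, 19).
Mode = (a−1)/b = 7/19 ≈ 0.3684.

λ̂_MAP = 0.3684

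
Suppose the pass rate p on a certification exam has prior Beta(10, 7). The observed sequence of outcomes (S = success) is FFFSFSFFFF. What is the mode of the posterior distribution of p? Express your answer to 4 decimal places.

Prior: Beta(10, 7).
Data: 2 successes in 10 trials (from the sequence). The binomial likelihood contributes p^2(1−p)^8, so the posterior is Beta(10+2, 7+8) = Beta(12, 15).
For Beta(a, b) with a, b > 1 the mode is (a−1)/(a+b−2) = 11/25 ≈ 0.4400.

p̂_MAP = 0.4400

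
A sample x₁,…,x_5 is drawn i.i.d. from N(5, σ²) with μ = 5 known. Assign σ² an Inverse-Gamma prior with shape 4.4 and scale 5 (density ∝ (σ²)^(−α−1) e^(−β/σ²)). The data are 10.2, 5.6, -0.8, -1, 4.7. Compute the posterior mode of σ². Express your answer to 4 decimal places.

Sum of squared deviations about the known mean: SS = (10.2−5)² + (5.6−5)² + (-0.8−5)² + (-1−5)² + (4.7−5)² = 97.13.
The Normal likelihood contributes (σ²)^(−n/2) exp(−SS/(2σ²)), so the posterior is Inverse-Gamma(α + n/2, β + SS/2) = Inverse-Gamma(6.9, 53.565).
The mode of Inverse-Gamma(a, b) is b/(a+1) = 53.565/7.9 ≈ 6.7804.

σ̂²_MAP = 6.7804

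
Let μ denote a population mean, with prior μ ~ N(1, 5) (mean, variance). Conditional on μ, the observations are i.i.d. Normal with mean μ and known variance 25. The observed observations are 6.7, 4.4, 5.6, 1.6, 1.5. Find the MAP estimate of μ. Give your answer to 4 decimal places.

μ̂_MAP = 2.4800

n = 5; x̄ = (6.7 + 4.4 + 5.6 + 1.6 + 1.5)/5 = 19.8/5 = 3.96.
For a Normal prior and Normal likelihood with known variance, the posterior is Normal; its mode equals its mean, the precision-weighted average.
Prior precision 1/σ₀² = 1/5 = 0.2; data precision n/σ² = 5/25 = 0.2.
μ̂ = (0.2·1 + 0.2·3.96) / (0.2 + 0.2) = 0.992/0.4 = 2.4800.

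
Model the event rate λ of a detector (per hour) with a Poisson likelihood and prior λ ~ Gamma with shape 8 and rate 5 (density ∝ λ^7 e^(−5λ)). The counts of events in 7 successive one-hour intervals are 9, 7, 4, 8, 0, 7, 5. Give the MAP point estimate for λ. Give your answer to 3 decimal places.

λ̂_MAP = 3.917

Σxᵢ = 9+7+4+8+0+7+5 = 40, with n = 7.
Posterior ∝ λ^7e^(−5λ) · λ^40e^(−7λ) = λ^47e^(−12λ), i.e. Gamma(shape=48, rate=12).
The mode of a Gamma(a, b) with a ≥ 1 (shape–rate) is (a−1)/b = 47/12 ≈ 3.917.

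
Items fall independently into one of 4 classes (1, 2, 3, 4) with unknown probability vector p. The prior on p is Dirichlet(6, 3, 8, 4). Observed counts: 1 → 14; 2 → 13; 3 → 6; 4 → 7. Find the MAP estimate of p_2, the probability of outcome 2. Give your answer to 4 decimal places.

The posterior is Dirichlet(αᵢ + nᵢ) = Dirichlet(20, 16, 14, 11).
For a Dirichlet(a₁,…,a_K) with all aᵢ > 1, the mode has j-th component (aⱼ − 1)/(Σaᵢ − K).
Here Σaᵢ = 61 and K = 4, so p_2 = (16 − 1)/(61 − 4) = 15/57 ≈ 0.2632.

MAP estimate: 0.2632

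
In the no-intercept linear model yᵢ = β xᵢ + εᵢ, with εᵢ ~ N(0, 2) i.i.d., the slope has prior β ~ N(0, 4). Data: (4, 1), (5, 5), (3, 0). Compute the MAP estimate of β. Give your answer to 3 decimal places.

log p(β | y) = −Σ(yᵢ − βxᵢ)²/(2·2) − β²/(2·4) + const.
Setting the derivative to zero: Σxᵢ(yᵢ − βxᵢ)/2 − β/4 = 0, so β = Σxᵢyᵢ / (Σxᵢ² + σ²/τ²).
Σxᵢyᵢ = 4·1 + 5·5 + 3·0 = 29; Σxᵢ² = 50; σ²/τ² = 0.5.
β̂_MAP = 29 / (50 + 0.5) = 29/50.5 ≈ 0.574.

β̂_MAP = 0.574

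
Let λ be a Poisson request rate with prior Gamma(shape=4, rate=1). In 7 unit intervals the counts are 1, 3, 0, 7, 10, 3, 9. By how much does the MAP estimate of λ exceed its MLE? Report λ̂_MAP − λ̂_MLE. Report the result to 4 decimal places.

MAP − MLE = -0.2143

Σxᵢ = 33. Posterior is Gamma(37, 8); MAP = (37−1)/8 = 36/8 ≈ 4.50000.
MLE = x̄ = 33/7 ≈ 4.71429.
Difference = 36/8 − 33/7 = -3/14 ≈ -0.2143.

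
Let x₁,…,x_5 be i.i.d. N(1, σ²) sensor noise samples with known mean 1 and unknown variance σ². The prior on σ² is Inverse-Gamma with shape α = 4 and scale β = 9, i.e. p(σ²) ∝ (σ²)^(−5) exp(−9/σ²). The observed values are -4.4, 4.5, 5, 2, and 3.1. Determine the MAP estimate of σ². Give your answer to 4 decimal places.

σ̂²_MAP = 5.3880

Sum of squared deviations about the known mean: SS = (-4.4−1)² + (4.5−1)² + (5−1)² + (2−1)² + (3.1−1)² = 62.82.
The Normal likelihood contributes (σ²)^(−n/2) exp(−SS/(2σ²)), so the posterior is Inverse-Gamma(α + n/2, β + SS/2) = Inverse-Gamma(6.5, 40.41).
The mode of Inverse-Gamma(a, b) is b/(a+1) = 40.41/7.5 ≈ 5.3880.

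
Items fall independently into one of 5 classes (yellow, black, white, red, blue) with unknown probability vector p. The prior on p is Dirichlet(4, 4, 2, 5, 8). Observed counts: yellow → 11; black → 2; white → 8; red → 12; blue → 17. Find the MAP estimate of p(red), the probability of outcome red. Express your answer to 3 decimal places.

MAP estimate of p(red) = 0.235

The posterior is Dirichlet(αᵢ + nᵢ) = Dirichlet(15, 6, 10, 17, 25).
For a Dirichlet(a₁,…,a_K) with all aᵢ > 1, the mode has j-th component (aⱼ − 1)/(Σaᵢ − K).
Here Σaᵢ = 73 and K = 5, so p(red) = (17 − 1)/(73 − 5) = 16/68 ≈ 0.235.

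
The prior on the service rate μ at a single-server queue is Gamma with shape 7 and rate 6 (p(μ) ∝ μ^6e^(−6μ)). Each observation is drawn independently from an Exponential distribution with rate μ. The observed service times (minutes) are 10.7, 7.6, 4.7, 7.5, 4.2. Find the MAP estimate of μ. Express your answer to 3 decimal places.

μ̂_MAP = 0.270

The Exponential(rate=μ) likelihood is ∝ μ^n e^(−μΣtᵢ). Here n = 5 and Σtᵢ = 10.7 + 7.6 + 4.7 + 7.5 + 4.2 = 34.7.
Posterior ∝ μ^6e^(−6μ) · μ^5e^(−34.7μ) = μ^11e^(−40.7μ), i.e. Gamma(12, 40.7).
Mode = (a−1)/b = 11/40.7 ≈ 0.270.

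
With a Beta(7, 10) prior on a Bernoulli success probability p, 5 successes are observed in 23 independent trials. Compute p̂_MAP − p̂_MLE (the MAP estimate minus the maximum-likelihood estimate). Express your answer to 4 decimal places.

Posterior is Beta(12, 28); MAP = (12−1)/(40−2) = 11/38 ≈ 0.28947.
MLE ignores the prior: p̂_MLE = k/n = 5/23 ≈ 0.21739.
Difference = 11/38 − 5/23 = 63/874 ≈ 0.0721.

MAP − MLE = 0.0721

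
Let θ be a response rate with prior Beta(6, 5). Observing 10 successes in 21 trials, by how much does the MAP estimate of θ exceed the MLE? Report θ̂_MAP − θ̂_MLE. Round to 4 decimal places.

Posterior is Beta(16, 16); MAP = (16−1)/(32−2) = 15/30 ≈ 0.50000.
MLE ignores the prior: θ̂_MLE = k/n = 10/21 ≈ 0.47619.
Difference = 15/30 − 10/21 = 1/42 ≈ 0.0238.

MAP − MLE = 0.0238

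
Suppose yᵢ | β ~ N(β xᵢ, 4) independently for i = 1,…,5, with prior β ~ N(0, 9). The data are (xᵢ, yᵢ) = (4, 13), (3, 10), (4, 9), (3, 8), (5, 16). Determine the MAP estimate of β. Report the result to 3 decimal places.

β̂_MAP = 2.943

log p(β | y) = −Σ(yᵢ − βxᵢ)²/(2·4) − β²/(2·9) + const.
Setting the derivative to zero: Σxᵢ(yᵢ − βxᵢ)/4 − β/9 = 0, so β = Σxᵢyᵢ / (Σxᵢ² + σ²/τ²).
Σxᵢyᵢ = 4·13 + 3·10 + 4·9 + 3·8 + 5·16 = 222; Σxᵢ² = 75; σ²/τ² = 4/9.
β̂_MAP = 222 / (75 + 4/9) = 222/(679/9) = 1998/679 ≈ 2.943.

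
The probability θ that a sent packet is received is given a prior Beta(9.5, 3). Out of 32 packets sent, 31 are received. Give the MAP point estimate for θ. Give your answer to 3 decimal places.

θ̂_MAP = 0.929

Prior: Beta(9.5, 3).
Data: 31 successes in 32 trials. The binomial likelihood contributes θ^31(1−θ)^1, so the posterior is Beta(9.5+31, 3+1) = Beta(40.5, 4).
For Beta(a, b) with a, b > 1 the mode is (a−1)/(a+b−2) = 39.5/42.5 ≈ 0.929.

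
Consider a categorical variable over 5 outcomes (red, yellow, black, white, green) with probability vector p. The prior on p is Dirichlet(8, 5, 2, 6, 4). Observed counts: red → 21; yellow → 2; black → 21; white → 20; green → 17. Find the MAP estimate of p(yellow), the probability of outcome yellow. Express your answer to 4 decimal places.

The posterior is Dirichlet(αᵢ + nᵢ) = Dirichlet(29, 7, 23, 26, 21).
For a Dirichlet(a₁,…,a_K) with all aᵢ > 1, the mode has j-th component (aⱼ − 1)/(Σaᵢ − K).
Here Σaᵢ = 106 and K = 5, so p(yellow) = (7 − 1)/(106 − 5) = 6/101 ≈ 0.0594.

MAP estimate of p(yellow) = 0.0594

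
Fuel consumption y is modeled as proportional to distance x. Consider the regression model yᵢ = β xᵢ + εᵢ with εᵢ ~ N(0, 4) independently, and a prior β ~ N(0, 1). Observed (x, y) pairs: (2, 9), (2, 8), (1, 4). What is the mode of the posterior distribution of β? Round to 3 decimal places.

β̂_MAP = 2.923

log p(β | y) = −Σ(yᵢ − βxᵢ)²/(2·4) − β²/(2·1) + const.
Setting the derivative to zero: Σxᵢ(yᵢ − βxᵢ)/4 − β/1 = 0, so β = Σxᵢyᵢ / (Σxᵢ² + σ²/τ²).
Σxᵢyᵢ = 2·9 + 2·8 + 1·4 = 38; Σxᵢ² = 9; σ²/τ² = 4.
β̂_MAP = 38 / (9 + 4) = 38/13 ≈ 2.923.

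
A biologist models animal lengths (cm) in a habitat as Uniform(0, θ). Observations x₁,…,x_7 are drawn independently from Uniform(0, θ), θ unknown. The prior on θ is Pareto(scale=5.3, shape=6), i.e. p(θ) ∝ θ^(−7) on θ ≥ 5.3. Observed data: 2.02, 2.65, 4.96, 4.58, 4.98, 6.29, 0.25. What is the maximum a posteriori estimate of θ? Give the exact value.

θ̂_MAP = 6.29

The Uniform(0, θ) likelihood is θ^(−n) for θ ≥ max(xᵢ), zero otherwise. Here max(xᵢ) = 6.29.
Posterior ∝ θ^(−7) · θ^(−7) = θ^(−14) on θ ≥ max(5.3, 6.29) = 6.29.
This density is strictly decreasing in θ, so the posterior mode lies at the lower boundary of the support.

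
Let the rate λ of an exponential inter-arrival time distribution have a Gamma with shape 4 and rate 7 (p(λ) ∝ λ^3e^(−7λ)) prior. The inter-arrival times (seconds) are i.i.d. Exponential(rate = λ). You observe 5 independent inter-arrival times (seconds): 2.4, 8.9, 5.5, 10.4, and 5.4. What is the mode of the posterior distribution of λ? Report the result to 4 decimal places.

λ̂_MAP = 0.2020

The Exponential(rate=λ) likelihood is ∝ λ^n e^(−λΣtᵢ). Here n = 5 and Σtᵢ = 2.4 + 8.9 + 5.5 + 10.4 + 5.4 = 32.6.
Posterior ∝ λ^3e^(−7λ) · λ^5e^(−32.6λ) = λ^8e^(−39.6λ), i.e. Gamma(9, 39.6).
Mode = (a−1)/b = 8/39.6 ≈ 0.2020.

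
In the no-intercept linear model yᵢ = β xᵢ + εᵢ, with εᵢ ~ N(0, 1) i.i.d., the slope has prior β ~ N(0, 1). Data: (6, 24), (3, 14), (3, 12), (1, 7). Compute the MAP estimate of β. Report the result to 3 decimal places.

log p(β | y) = −Σ(yᵢ − βxᵢ)²/(2·1) − β²/(2·1) + const.
Setting the derivative to zero: Σxᵢ(yᵢ − βxᵢ)/1 − β/1 = 0, so β = Σxᵢyᵢ / (Σxᵢ² + σ²/τ²).
Σxᵢyᵢ = 6·24 + 3·14 + 3·12 + 1·7 = 229; Σxᵢ² = 55; σ²/τ² = 1.
β̂_MAP = 229 / (55 + 1) = 229/56 ≈ 4.089.

β̂_MAP = 4.089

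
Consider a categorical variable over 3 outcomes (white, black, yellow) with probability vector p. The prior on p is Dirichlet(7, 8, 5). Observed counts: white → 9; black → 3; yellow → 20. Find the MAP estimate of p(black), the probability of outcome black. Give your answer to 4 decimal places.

MAP estimate of p(black) = 0.2041

The posterior is Dirichlet(αᵢ + nᵢ) = Dirichlet(16, 11, 25).
For a Dirichlet(a₁,…,a_K) with all aᵢ > 1, the mode has j-th component (aⱼ − 1)/(Σaᵢ − K).
Here Σaᵢ = 52 and K = 3, so p(black) = (11 − 1)/(52 − 3) = 10/49 ≈ 0.2041.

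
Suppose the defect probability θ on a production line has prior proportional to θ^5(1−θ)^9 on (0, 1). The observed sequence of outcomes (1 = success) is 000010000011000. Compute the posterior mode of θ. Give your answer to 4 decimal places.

θ̂_MAP = 0.2759

The prior density ∝ θ^5(1−θ)^9 is the kernel of Beta(6, 10).
Data: 3 successes in 15 trials (from the sequence). The binomial likelihood contributes θ^3(1−θ)^12, so the posterior is Beta(6+3, 10+12) = Beta(9, 22).
For Beta(a, b) with a, b > 1 the mode is (a−1)/(a+b−2) = 8/29 ≈ 0.2759.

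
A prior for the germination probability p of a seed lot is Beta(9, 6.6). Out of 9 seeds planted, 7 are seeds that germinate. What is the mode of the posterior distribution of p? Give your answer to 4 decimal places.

Prior: Beta(9, 6.6).
Data: 7 successes in 9 trials. The binomial likelihood contributes p^7(1−p)^2, so the posterior is Beta(9+7, 6.6+2) = Beta(16, 8.6).
For Beta(a, b) with a, b > 1 the mode is (a−1)/(a+b−2) = 15/22.6 ≈ 0.6637.

p̂_MAP = 0.6637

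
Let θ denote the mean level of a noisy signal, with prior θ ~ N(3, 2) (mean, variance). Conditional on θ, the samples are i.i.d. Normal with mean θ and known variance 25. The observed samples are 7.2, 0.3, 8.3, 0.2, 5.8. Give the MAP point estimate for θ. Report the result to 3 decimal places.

θ̂_MAP = 3.389

n = 5; x̄ = (7.2 + 0.3 + 8.3 + 0.2 + 5.8)/5 = 21.8/5 = 4.36.
For a Normal prior and Normal likelihood with known variance, the posterior is Normal; its mode equals its mean, the precision-weighted average.
Prior precision 1/σ₀² = 1/2 = 0.5; data precision n/σ² = 5/25 = 0.2.
θ̂ = (0.5·3 + 0.2·4.36) / (0.5 + 0.2) = 2.372/0.7 = 593/175 ≈ 3.389.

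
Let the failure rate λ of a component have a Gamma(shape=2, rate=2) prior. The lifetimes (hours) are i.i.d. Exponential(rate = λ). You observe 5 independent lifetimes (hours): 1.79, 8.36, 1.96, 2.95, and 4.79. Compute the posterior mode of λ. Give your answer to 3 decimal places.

The Exponential(rate=λ) likelihood is ∝ λ^n e^(−λΣtᵢ). Here n = 5 and Σtᵢ = 1.79 + 8.36 + 1.96 + 2.95 + 4.79 = 19.85.
Posterior ∝ λe^(−2λ) · λ^5e^(−19.85λ) = λ^6e^(−21.85λ), i.e. Gamma(7, 21.85).
Mode = (a−1)/b = 6/21.85 ≈ 0.275.

λ̂_MAP = 0.275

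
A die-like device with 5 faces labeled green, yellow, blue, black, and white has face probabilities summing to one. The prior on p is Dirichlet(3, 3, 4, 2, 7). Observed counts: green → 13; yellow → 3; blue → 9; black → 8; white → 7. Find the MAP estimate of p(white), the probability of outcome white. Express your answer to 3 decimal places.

The posterior is Dirichlet(αᵢ + nᵢ) = Dirichlet(16, 6, 13, 10, 14).
For a Dirichlet(a₁,…,a_K) with all aᵢ > 1, the mode has j-th component (aⱼ − 1)/(Σaᵢ − K).
Here Σaᵢ = 59 and K = 5, so p(white) = (14 − 1)/(59 − 5) = 13/54 ≈ 0.241.

MAP estimate of p(white) = 0.241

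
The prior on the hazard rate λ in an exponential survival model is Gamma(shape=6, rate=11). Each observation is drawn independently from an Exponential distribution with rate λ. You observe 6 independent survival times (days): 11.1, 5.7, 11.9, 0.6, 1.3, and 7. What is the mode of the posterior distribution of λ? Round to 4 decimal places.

The Exponential(rate=λ) likelihood is ∝ λ^n e^(−λΣtᵢ). Here n = 6 and Σtᵢ = 11.1 + 5.7 + 11.9 + 0.6 + 1.3 + 7 = 37.6.
Posterior ∝ λ^5e^(−11λ) · λ^6e^(−37.6λ) = λ^11e^(−48.6λ), i.e. Gamma(12, 48.6).
Mode = (a−1)/b = 11/48.6 ≈ 0.2263.

λ̂_MAP = 0.2263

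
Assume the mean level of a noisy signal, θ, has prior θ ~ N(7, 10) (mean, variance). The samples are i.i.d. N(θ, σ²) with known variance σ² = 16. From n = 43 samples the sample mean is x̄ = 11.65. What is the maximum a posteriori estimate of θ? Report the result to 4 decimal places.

θ̂_MAP = 11.4832

n = 43, x̄ = 11.65.
For a Normal prior and Normal likelihood with known variance, the posterior is Normal; its mode equals its mean, the precision-weighted average.
Prior precision 1/σ₀² = 1/10 = 0.1; data precision n/σ² = 43/16 = 2.6875.
θ̂ = (0.1·7 + 2.6875·11.65) / (0.1 + 2.6875) = 32.009375/2.7875 = 10243/892 ≈ 11.4832.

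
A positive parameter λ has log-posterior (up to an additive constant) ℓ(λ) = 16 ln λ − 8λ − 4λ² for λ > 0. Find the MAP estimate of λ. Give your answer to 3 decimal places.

λ̂_MAP = 1.000

ℓ'(λ) = 16/λ − 8 − 8λ. Setting this to zero and multiplying by λ: 8λ² + 8λ − 16 = 0.
λ = (−8 + √(8² + 4·8·16)) / (2·8) = (−8 + √576) / 16 = (−8 + 24)/16 = 1.
ℓ''(λ) = −16/λ² − 8 < 0, confirming a maximum.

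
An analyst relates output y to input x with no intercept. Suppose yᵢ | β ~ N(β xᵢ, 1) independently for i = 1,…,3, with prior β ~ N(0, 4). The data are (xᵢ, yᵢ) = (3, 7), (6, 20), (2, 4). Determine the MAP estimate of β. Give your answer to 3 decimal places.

log p(β | y) = −Σ(yᵢ − βxᵢ)²/(2·1) − β²/(2·4) + const.
Setting the derivative to zero: Σxᵢ(yᵢ − βxᵢ)/1 − β/4 = 0, so β = Σxᵢyᵢ / (Σxᵢ² + σ²/τ²).
Σxᵢyᵢ = 3·7 + 6·20 + 2·4 = 149; Σxᵢ² = 49; σ²/τ² = 0.25.
β̂_MAP = 149 / (49 + 0.25) = 149/49.25 ≈ 3.025.

β̂_MAP = 3.025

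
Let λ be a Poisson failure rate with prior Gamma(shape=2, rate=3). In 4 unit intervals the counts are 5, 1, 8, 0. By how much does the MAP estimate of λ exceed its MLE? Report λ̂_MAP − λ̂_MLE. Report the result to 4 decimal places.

Σxᵢ = 14. Posterior is Gamma(16, 7); MAP = (16−1)/7 = 15/7 ≈ 2.14286.
MLE = x̄ = 14/4 ≈ 3.50000.
Difference = 15/7 − 14/4 = -19/14 ≈ -1.3571.

MAP − MLE = -1.3571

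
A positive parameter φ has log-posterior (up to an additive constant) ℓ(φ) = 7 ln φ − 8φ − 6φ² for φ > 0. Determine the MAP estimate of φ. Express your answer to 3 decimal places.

ℓ'(φ) = 7/φ − 8 − 12φ. Setting this to zero and multiplying by φ: 12φ² + 8φ − 7 = 0.
φ = (−8 + √(8² + 4·12·7)) / (2·12) = (−8 + √400) / 24 = (−8 + 20)/24 = 1/2.
ℓ''(φ) = −7/φ² − 12 < 0, confirming a maximum.

φ̂_MAP = 0.500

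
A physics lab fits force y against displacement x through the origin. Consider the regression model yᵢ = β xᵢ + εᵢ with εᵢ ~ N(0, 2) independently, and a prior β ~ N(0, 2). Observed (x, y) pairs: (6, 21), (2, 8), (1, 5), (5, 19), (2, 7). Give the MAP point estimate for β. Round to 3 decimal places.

β̂_MAP = 3.606

log p(β | y) = −Σ(yᵢ − βxᵢ)²/(2·2) − β²/(2·2) + const.
Setting the derivative to zero: Σxᵢ(yᵢ − βxᵢ)/2 − β/2 = 0, so β = Σxᵢyᵢ / (Σxᵢ² + σ²/τ²).
Σxᵢyᵢ = 6·21 + 2·8 + 1·5 + 5·19 + 2·7 = 256; Σxᵢ² = 70; σ²/τ² = 1.
β̂_MAP = 256 / (70 + 1) = 256/71 ≈ 3.606.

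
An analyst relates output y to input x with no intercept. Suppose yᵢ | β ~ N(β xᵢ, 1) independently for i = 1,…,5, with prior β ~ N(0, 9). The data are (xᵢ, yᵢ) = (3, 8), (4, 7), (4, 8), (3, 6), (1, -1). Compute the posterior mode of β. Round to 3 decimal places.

log p(β | y) = −Σ(yᵢ − βxᵢ)²/(2·1) − β²/(2·9) + const.
Setting the derivative to zero: Σxᵢ(yᵢ − βxᵢ)/1 − β/9 = 0, so β = Σxᵢyᵢ / (Σxᵢ² + σ²/τ²).
Σxᵢyᵢ = 3·8 + 4·7 + 4·8 + 3·6 + 1·(-1) = 101; Σxᵢ² = 51; σ²/τ² = 1/9.
β̂_MAP = 101 / (51 + 1/9) = 101/(460/9) = 909/460 ≈ 1.976.

β̂_MAP = 1.976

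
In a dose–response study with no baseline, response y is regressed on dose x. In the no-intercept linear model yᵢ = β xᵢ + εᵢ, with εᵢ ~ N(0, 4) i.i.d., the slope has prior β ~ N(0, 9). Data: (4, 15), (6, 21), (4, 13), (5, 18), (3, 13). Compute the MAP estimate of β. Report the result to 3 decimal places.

β̂_MAP = 3.582

log p(β | y) = −Σ(yᵢ − βxᵢ)²/(2·4) − β²/(2·9) + const.
Setting the derivative to zero: Σxᵢ(yᵢ − βxᵢ)/4 − β/9 = 0, so β = Σxᵢyᵢ / (Σxᵢ² + σ²/τ²).
Σxᵢyᵢ = 4·15 + 6·21 + 4·13 + 5·18 + 3·13 = 367; Σxᵢ² = 102; σ²/τ² = 4/9.
β̂_MAP = 367 / (102 + 4/9) = 367/(922/9) = 3303/922 ≈ 3.582.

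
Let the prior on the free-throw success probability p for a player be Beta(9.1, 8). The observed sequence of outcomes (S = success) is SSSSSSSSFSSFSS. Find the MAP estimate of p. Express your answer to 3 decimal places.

p̂_MAP = 0.691

Prior: Beta(9.1, 8).
Data: 12 successes in 14 trials (from the sequence). The binomial likelihood contributes p^12(1−p)^2, so the posterior is Beta(9.1+12, 8+2) = Beta(21.1, 10).
For Beta(a, b) with a, b > 1 the mode is (a−1)/(a+b−2) = 20.1/29.1 ≈ 0.691.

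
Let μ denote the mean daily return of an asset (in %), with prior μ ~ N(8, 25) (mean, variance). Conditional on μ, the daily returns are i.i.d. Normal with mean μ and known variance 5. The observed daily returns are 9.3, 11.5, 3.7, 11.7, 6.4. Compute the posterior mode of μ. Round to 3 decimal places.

n = 5; x̄ = (9.3 + 11.5 + 3.7 + 11.7 + 6.4)/5 = 42.6/5 = 8.52.
For a Normal prior and Normal likelihood with known variance, the posterior is Normal; its mode equals its mean, the precision-weighted average.
Prior precision 1/σ₀² = 1/25 = 0.04; data precision n/σ² = 5/5 = 1.
μ̂ = (0.04·8 + 1·8.52) / (0.04 + 1) = 8.84/1.04 = 8.500.

μ̂_MAP = 8.500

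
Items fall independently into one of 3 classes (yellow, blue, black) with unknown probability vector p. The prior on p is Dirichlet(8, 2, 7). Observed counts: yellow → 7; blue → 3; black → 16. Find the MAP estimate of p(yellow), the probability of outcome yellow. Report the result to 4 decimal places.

The posterior is Dirichlet(αᵢ + nᵢ) = Dirichlet(15, 5, 23).
For a Dirichlet(a₁,…,a_K) with all aᵢ > 1, the mode has j-th component (aⱼ − 1)/(Σaᵢ − K).
Here Σaᵢ = 43 and K = 3, so p(yellow) = (15 − 1)/(43 − 3) = 14/40 ≈ 0.3500.

MAP estimate of p(yellow) = 0.3500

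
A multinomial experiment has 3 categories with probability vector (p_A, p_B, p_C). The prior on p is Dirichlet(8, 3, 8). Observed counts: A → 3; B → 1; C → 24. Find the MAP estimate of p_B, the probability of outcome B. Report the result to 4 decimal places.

MAP estimate of p_B = 0.0682

The posterior is Dirichlet(αᵢ + nᵢ) = Dirichlet(11, 4, 32).
For a Dirichlet(a₁,…,a_K) with all aᵢ > 1, the mode has j-th component (aⱼ − 1)/(Σaᵢ − K).
Here Σaᵢ = 47 and K = 3, so p_B = (4 − 1)/(47 − 3) = 3/44 ≈ 0.0682.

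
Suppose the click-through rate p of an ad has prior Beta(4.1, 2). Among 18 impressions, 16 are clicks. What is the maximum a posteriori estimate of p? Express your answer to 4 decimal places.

p̂_MAP = 0.8643

Prior: Beta(4.1, 2).
Data: 16 successes in 18 trials. The binomial likelihood contributes p^16(1−p)^2, so the posterior is Beta(4.1+16, 2+2) = Beta(20.1, 4).
For Beta(a, b) with a, b > 1 the mode is (a−1)/(a+b−2) = 19.1/22.1 ≈ 0.8643.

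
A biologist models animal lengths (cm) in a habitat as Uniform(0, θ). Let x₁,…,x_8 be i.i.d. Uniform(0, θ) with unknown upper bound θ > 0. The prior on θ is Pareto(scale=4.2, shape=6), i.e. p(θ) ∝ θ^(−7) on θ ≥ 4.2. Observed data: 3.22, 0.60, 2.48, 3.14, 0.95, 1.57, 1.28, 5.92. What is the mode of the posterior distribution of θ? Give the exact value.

The Uniform(0, θ) likelihood is θ^(−n) for θ ≥ max(xᵢ), zero otherwise. Here max(xᵢ) = 5.92.
Posterior ∝ θ^(−7) · θ^(−8) = θ^(−15) on θ ≥ max(4.2, 5.92) = 5.92.
This density is strictly decreasing in θ, so the posterior mode lies at the lower boundary of the support.

θ̂_MAP = 5.92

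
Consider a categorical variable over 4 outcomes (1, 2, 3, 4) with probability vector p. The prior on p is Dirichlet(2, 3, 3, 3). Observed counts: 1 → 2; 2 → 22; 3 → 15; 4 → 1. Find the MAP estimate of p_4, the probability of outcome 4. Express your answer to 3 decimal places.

MAP estimate: 0.064

The posterior is Dirichlet(αᵢ + nᵢ) = Dirichlet(4, 25, 18, 4).
For a Dirichlet(a₁,…,a_K) with all aᵢ > 1, the mode has j-th component (aⱼ − 1)/(Σaᵢ − K).
Here Σaᵢ = 51 and K = 4, so p_4 = (4 − 1)/(51 − 4) = 3/47 ≈ 0.064.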